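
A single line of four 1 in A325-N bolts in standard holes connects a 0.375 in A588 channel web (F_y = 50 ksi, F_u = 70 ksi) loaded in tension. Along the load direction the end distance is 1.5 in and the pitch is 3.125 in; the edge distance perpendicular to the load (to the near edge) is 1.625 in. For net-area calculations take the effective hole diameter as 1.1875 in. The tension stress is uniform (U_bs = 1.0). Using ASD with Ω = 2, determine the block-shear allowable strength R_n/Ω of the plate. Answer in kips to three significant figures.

Shear plane L_v = 1.5 + 3·3.125 = 10.88 in; A_gv = 10.88 × 0.375 = 4.078 in².
A_nv = (10.88 − 3.5·1.1875) × 0.375 = 2.52 in².
A_nt = (1.625 − 0.5·1.1875) × 0.375 = 0.3867 in².
0.6 F_u A_nv = 105.8 kips; 0.6 F_y A_gv = 122.3 kips → shear rupture governs the shear term.
R_n = 105.8 + 1.0 × 70 × 0.3867 = 132.9 kips.
Allowable strength R_n/Ω = 132.9 / 2 = 66.4 kips.

66.4 kips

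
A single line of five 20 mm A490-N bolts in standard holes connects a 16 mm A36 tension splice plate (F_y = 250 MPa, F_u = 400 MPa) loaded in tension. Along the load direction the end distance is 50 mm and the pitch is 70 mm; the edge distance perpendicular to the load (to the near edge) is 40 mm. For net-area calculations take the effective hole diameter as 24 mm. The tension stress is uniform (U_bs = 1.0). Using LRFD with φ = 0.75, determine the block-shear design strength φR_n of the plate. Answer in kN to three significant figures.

Shear plane L_v = 50 + 4·70 = 330 mm; A_gv = 330 × 16 = 5280 mm².
A_nv = (330 − 4.5·24) × 16 = 3552 mm².
A_nt = (40 − 0.5·24) × 16 = 448 mm².
0.6 F_u A_nv = 852.5 kN; 0.6 F_y A_gv = 792 kN → shear yielding governs the shear term.
R_n = 792 + 1.0 × 400 × 448 / 1000 = 971.2 kN.
Design strength φR_n = 0.75 × 971.2 = 728 kN.

728 kN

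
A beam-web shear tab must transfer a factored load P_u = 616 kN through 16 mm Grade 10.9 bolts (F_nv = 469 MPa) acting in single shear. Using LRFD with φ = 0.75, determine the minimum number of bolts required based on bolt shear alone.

9 bolts

A_b = π·16²/4 = 201.1 mm².
Per-bolt design strength φR_n = 0.75 × 469 × 201.1 × 1 / 1000 = 70.72 kN.
n ≥ 616 / 70.72 = 8.71 → use 9 bolts.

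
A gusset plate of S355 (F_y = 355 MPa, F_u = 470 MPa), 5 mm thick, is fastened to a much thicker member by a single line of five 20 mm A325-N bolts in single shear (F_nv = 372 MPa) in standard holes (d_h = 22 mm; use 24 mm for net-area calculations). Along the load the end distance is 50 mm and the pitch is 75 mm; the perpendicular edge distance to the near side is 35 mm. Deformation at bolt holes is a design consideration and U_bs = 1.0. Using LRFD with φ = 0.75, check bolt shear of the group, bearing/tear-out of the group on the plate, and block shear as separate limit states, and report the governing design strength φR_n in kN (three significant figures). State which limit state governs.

Bolt shear: A_b = π·20²/4 = 314.2 mm²; R_n = 372 × 314.2 × 5 × 1 / 1000 = 584.3 kN → 0.75 × 584.3 = 438 kN.
Bearing: edge l_c = 39, r_n = 110 kN; interior l_c = 53, r_n = 112.8 kN; R_n = 110 + 4·112.8 = 561.2 kN → 421 kN.
Block shear: A_gv = 1750, A_nv = 1210, A_nt = 115 mm²; R_n = min(0.6F_uA_nv, 0.6F_yA_gv) + U_bs·F_u·A_nt = 395.3 kN → 296 kN.
Block shear governs: 296 kN.

296 kN (block shear governs)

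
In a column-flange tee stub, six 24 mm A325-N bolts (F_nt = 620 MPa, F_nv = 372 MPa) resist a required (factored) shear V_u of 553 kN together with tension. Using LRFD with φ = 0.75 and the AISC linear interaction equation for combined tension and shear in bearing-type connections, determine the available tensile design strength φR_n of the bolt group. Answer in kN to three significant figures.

719 kN

A_b = π·24²/4 = 452.4 mm²; f_rv = 553 × 1000 / (6 × 452.4) = 203.7 MPa.
F'_nt = 1.3 F_nt − (F_nt / φF_nv) f_rv = 1.3·620 − (620/(0.75·372))·203.7 = 353.3 MPa, capped at F_nt → F'_nt = 353.3 MPa.
R_n = F'_nt · A_b · n = 353.3 × 452.4 × 6 / 1000 = 958.9 kN.
Design strength φR_n = 0.75 × 958.9 = 719 kN.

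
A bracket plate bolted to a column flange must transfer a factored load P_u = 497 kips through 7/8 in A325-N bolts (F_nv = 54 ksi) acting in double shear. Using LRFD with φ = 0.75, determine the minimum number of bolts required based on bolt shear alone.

A_b = π·0.875²/4 = 0.6013 in².
Per-bolt design strength φR_n = 0.75 × 54 × 0.6013 × 2 = 48.71 kips.
n ≥ 497 / 48.71 = 10.2 → use 11 bolts.

11 bolts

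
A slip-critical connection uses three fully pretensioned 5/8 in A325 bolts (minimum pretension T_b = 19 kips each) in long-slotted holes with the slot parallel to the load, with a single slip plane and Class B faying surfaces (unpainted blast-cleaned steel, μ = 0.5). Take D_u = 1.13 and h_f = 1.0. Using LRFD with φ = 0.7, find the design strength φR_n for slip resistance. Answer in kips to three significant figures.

R_n = μ · D_u · h_f · T_b · n_s · n_b = 0.5 × 1.13 × 1.0 × 19 × 1 × 3 = 32.2 kips.
Design strength φR_n = 0.7 × 32.2 = 22.5 kips.

22.5 kips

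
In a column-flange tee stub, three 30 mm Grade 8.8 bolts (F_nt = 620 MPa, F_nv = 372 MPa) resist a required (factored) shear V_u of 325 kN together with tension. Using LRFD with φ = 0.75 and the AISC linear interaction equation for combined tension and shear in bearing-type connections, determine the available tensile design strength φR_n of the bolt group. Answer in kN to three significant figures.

A_b = π·30²/4 = 706.9 mm²; f_rv = 325 × 1000 / (3 × 706.9) = 153.3 MPa.
F'_nt = 1.3 F_nt − (F_nt / φF_nv) f_rv = 1.3·620 − (620/(0.75·372))·153.3 = 465.4 MPa, capped at F_nt → F'_nt = 465.4 MPa.
R_n = F'_nt · A_b · n = 465.4 × 706.9 × 3 / 1000 = 987 kN.
Design strength φR_n = 0.75 × 987 = 740 kN.

740 kN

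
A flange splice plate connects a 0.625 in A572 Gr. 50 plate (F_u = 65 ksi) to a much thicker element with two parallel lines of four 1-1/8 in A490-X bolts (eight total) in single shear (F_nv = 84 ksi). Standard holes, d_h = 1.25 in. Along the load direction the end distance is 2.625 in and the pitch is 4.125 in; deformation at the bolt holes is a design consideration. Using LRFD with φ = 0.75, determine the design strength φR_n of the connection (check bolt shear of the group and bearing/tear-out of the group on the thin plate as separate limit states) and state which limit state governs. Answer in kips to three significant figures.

501 kips (bolt shear governs)

Bolt shear: A_b = π·1.125²/4 = 0.994 in²; R_n = 84 × 0.994 × 8 × 1 = 668 kips → 0.75 × 668 = 501 kips.
Bearing (1.2 l_c t F_u ≤ 2.4 d t F_u): upper limit = 2.4·1.125·0.625·65 = 109.7 kips.
  Edge l_c = 2.625 − 1.25/2 = 2 → r_n = 97.5 kips; interior l_c = 4.125 − 1.25 = 2.875 → r_n = 109.7 kips.
  R_n,bearing = 2·97.5 + 6·109.7 = 853.1 kips → 0.75 × 853.1 = 640 kips.
Bolt shear governs: 501 kips.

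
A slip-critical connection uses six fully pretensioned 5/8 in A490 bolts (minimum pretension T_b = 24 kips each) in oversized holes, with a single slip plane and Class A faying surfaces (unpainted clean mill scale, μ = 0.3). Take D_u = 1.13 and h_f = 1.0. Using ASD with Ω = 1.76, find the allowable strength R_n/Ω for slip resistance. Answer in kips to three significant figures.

27.7 kips

R_n = μ · D_u · h_f · T_b · n_s · n_b = 0.3 × 1.13 × 1.0 × 24 × 1 × 6 = 48.82 kips.
Allowable strength R_n/Ω = 48.82 / 1.76 = 27.7 kips.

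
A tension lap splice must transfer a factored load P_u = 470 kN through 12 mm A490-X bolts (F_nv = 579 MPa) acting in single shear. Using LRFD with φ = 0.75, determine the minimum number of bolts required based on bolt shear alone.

A_b = π·12²/4 = 113.1 mm².
Per-bolt design strength φR_n = 0.75 × 579 × 113.1 × 1 / 1000 = 49.11 kN.
n ≥ 470 / 49.11 = 9.57 → use 10 bolts.

10 bolts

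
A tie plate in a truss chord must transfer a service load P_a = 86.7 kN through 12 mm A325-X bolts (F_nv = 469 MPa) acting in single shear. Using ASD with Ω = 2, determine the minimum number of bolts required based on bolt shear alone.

4 bolts

A_b = π·12²/4 = 113.1 mm².
Per-bolt allowable strength R_n/Ω = 469 × 113.1 × 1 / 1000 / 2 = 26.52 kN.
n ≥ 86.7 / 26.52 = 3.269 → use 4 bolts.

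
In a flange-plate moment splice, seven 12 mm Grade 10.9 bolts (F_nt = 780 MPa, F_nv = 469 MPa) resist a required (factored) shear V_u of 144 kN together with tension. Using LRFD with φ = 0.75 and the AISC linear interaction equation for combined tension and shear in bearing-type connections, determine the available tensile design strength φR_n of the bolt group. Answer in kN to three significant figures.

363 kN

A_b = π·12²/4 = 113.1 mm²; f_rv = 144 × 1000 / (7 × 113.1) = 181.9 MPa.
F'_nt = 1.3 F_nt − (F_nt / φF_nv) f_rv = 1.3·780 − (780/(0.75·469))·181.9 = 610.7 MPa, capped at F_nt → F'_nt = 610.7 MPa.
R_n = F'_nt · A_b · n = 610.7 × 113.1 × 7 / 1000 = 483.4 kN.
Design strength φR_n = 0.75 × 483.4 = 363 kN.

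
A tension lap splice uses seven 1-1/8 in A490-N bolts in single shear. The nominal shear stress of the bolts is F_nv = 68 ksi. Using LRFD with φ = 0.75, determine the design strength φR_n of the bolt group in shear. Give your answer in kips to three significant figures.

A_b = π × 1.125² / 4 = 0.994 in².
R_n = F_nv · A_b · n · n_s = 68 × 0.994 × 7 × 1 = 473.2 kips.
Design strength φR_n = 0.75 × 473.2 = 355 kips.

355 kips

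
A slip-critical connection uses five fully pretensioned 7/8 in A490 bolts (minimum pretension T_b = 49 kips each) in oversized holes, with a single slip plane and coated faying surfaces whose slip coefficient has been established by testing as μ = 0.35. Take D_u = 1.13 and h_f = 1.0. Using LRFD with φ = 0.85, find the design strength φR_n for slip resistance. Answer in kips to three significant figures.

82.4 kips

R_n = μ · D_u · h_f · T_b · n_s · n_b = 0.35 × 1.13 × 1.0 × 49 × 1 × 5 = 96.9 kips.
Design strength φR_n = 0.85 × 96.9 = 82.4 kips.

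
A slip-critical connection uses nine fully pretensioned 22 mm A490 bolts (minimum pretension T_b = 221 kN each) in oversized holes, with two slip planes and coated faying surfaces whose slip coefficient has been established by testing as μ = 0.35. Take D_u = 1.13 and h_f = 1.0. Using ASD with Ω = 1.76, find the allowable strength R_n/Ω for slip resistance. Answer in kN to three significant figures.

894 kN

R_n = μ · D_u · h_f · T_b · n_s · n_b = 0.35 × 1.13 × 1.0 × 221 × 2 × 9 = 1573 kN.
Allowable strength R_n/Ω = 1573 / 1.76 = 894 kN.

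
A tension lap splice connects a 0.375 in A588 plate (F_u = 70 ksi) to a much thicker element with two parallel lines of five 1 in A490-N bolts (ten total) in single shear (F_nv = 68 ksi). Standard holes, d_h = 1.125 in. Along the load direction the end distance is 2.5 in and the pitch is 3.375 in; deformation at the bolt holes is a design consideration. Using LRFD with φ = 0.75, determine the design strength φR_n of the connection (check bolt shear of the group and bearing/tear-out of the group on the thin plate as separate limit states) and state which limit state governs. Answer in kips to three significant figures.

Bolt shear: A_b = π·1²/4 = 0.7854 in²; R_n = 68 × 0.7854 × 10 × 1 = 534.1 kips → 0.75 × 534.1 = 401 kips.
Bearing (1.2 l_c t F_u ≤ 2.4 d t F_u): upper limit = 2.4·1·0.375·70 = 63 kips.
  Edge l_c = 2.5 − 1.125/2 = 1.938 → r_n = 61.03 kips; interior l_c = 3.375 − 1.125 = 2.25 → r_n = 63 kips.
  R_n,bearing = 2·61.03 + 8·63 = 626.1 kips → 0.75 × 626.1 = 470 kips.
Bolt shear governs: 401 kips.

401 kips (bolt shear governs)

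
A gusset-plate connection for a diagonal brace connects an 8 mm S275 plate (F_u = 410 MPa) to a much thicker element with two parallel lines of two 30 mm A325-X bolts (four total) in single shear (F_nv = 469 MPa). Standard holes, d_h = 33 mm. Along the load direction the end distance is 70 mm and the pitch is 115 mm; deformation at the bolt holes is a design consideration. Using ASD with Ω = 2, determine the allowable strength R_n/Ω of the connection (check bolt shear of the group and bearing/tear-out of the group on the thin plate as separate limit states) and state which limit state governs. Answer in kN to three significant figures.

Bolt shear: A_b = π·30²/4 = 706.9 mm²; R_n = 469 × 706.9 × 4 × 1 / 1000 = 1326 kN → 1326 / 2 = 663 kN.
Bearing (1.2 l_c t F_u ≤ 2.4 d t F_u): upper limit = 2.4·30·8·410 / 1000 = 236.2 kN.
  Edge l_c = 70 − 33/2 = 53.5 → r_n = 210.6 kN; interior l_c = 115 − 33 = 82 → r_n = 236.2 kN.
  R_n,bearing = 2·210.6 + 2·236.2 = 893.5 kN → 893.5 / 2 = 447 kN.
Bearing governs: 447 kN.

447 kN (bearing governs)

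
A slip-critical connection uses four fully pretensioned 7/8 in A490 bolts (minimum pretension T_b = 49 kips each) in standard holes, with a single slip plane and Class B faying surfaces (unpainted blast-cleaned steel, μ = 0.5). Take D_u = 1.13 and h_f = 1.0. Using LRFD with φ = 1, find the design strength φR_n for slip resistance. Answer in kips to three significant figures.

R_n = μ · D_u · h_f · T_b · n_s · n_b = 0.5 × 1.13 × 1.0 × 49 × 1 × 4 = 110.7 kips.
Design strength φR_n = 1 × 110.7 = 111 kips.

111 kips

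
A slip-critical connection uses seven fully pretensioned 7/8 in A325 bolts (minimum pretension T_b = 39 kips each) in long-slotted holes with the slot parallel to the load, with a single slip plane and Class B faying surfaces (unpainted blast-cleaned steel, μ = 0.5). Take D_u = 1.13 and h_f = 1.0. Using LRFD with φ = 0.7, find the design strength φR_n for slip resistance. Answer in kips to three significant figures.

108 kips

R_n = μ · D_u · h_f · T_b · n_s · n_b = 0.5 × 1.13 × 1.0 × 39 × 1 × 7 = 154.2 kips.
Design strength φR_n = 0.7 × 154.2 = 108 kips.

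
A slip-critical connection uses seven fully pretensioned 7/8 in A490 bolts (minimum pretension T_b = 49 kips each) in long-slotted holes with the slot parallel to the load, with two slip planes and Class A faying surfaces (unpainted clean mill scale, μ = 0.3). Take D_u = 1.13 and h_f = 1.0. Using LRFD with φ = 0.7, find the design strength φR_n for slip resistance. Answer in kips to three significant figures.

R_n = μ · D_u · h_f · T_b · n_s · n_b = 0.3 × 1.13 × 1.0 × 49 × 2 × 7 = 232.6 kips.
Design strength φR_n = 0.7 × 232.6 = 163 kips.

163 kips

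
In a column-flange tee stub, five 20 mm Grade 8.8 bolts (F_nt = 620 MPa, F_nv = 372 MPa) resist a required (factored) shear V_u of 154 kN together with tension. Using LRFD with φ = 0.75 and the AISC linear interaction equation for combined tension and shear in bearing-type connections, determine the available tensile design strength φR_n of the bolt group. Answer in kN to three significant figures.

693 kN

A_b = π·20²/4 = 314.2 mm²; f_rv = 154 × 1000 / (5 × 314.2) = 98.04 MPa.
F'_nt = 1.3 F_nt − (F_nt / φF_nv) f_rv = 1.3·620 − (620/(0.75·372))·98.04 = 588.1 MPa, capped at F_nt → F'_nt = 588.1 MPa.
R_n = F'_nt · A_b · n = 588.1 × 314.2 × 5 / 1000 = 923.8 kN.
Design strength φR_n = 0.75 × 923.8 = 693 kN.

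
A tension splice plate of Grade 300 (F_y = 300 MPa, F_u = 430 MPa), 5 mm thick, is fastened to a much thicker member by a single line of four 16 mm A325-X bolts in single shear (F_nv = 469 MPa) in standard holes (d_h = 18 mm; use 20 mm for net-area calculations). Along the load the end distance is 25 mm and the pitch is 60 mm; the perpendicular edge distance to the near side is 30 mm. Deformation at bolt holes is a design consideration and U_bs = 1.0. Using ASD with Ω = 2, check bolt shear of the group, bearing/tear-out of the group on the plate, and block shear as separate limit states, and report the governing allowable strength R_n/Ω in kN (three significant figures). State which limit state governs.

Bolt shear: A_b = π·16²/4 = 201.1 mm²; R_n = 469 × 201.1 × 4 × 1 / 1000 = 377.2 kN → 377.2 / 2 = 189 kN.
Bearing: edge l_c = 16, r_n = 41.28 kN; interior l_c = 42, r_n = 82.56 kN; R_n = 41.28 + 3·82.56 = 289 kN → 144 kN.
Block shear: A_gv = 1025, A_nv = 675, A_nt = 100 mm²; R_n = min(0.6F_uA_nv, 0.6F_yA_gv) + U_bs·F_u·A_nt = 217.2 kN → 109 kN.
Block shear governs: 109 kN.

109 kN (block shear governs)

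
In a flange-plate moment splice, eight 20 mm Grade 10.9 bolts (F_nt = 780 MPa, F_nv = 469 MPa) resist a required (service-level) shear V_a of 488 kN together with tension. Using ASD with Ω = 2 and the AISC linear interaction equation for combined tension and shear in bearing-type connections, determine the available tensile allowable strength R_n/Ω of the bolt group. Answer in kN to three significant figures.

A_b = π·20²/4 = 314.2 mm²; f_rv = 488 × 1000 / (8 × 314.2) = 194.2 MPa.
F'_nt = 1.3 F_nt − (Ω F_nt / F_nv) f_rv = 1.3·780 − (2·780/469)·194.2 = 368.1 MPa, capped at F_nt → F'_nt = 368.1 MPa.
R_n = F'_nt · A_b · n = 368.1 × 314.2 × 8 / 1000 = 925.3 kN.
Allowable strength R_n/Ω = 925.3 / 2 = 463 kN.

463 kN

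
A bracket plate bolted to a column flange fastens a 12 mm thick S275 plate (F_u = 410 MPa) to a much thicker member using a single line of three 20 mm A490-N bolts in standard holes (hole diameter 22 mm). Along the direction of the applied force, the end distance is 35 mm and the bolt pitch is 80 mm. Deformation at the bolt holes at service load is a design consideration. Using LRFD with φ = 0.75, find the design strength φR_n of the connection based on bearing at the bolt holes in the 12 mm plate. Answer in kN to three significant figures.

461 kN

Per bolt r_n = 1.2 l_c t F_u ≤ 2.4 d t F_u; upper limit = 2.4 × 20 × 12 × 410 / 1000 = 236.2 kN.
Edge bolt: l_c = 35 − 22/2 = 24 mm → 1.2 × 24 × 12 × 410 / 1000 = 141.7 → r_n = 141.7 kN.
Interior bolts: l_c = 80 − 22 = 58 mm → 1.2 × 58 × 12 × 410 / 1000 = 342.4 → r_n = 236.2 kN.
R_n = 1 × 141.7 + 2 × 236.2 = 614 kN.
Design strength φR_n = 0.75 × 614 = 461 kN.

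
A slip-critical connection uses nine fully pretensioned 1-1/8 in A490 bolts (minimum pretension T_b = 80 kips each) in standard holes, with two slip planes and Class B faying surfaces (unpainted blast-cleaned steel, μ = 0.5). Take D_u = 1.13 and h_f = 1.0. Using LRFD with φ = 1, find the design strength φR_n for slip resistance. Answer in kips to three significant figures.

R_n = μ · D_u · h_f · T_b · n_s · n_b = 0.5 × 1.13 × 1.0 × 80 × 2 × 9 = 813.6 kips.
Design strength φR_n = 1 × 813.6 = 814 kips.

814 kips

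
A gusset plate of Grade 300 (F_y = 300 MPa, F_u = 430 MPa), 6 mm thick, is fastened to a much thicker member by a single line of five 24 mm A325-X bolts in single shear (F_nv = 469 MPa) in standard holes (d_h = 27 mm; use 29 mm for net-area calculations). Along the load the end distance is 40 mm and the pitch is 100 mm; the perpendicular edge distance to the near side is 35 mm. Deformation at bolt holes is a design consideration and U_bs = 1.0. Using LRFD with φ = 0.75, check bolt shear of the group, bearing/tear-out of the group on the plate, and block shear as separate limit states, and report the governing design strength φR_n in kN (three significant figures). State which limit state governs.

Bolt shear: A_b = π·24²/4 = 452.4 mm²; R_n = 469 × 452.4 × 5 × 1 / 1000 = 1061 kN → 0.75 × 1061 = 796 kN.
Bearing: edge l_c = 26.5, r_n = 82.04 kN; interior l_c = 73, r_n = 148.6 kN; R_n = 82.04 + 4·148.6 = 676.5 kN → 507 kN.
Block shear: A_gv = 2640, A_nv = 1857, A_nt = 123 mm²; R_n = min(0.6F_uA_nv, 0.6F_yA_gv) + U_bs·F_u·A_nt = 528.1 kN → 396 kN.
Block shear governs: 396 kN.

396 kN (block shear governs)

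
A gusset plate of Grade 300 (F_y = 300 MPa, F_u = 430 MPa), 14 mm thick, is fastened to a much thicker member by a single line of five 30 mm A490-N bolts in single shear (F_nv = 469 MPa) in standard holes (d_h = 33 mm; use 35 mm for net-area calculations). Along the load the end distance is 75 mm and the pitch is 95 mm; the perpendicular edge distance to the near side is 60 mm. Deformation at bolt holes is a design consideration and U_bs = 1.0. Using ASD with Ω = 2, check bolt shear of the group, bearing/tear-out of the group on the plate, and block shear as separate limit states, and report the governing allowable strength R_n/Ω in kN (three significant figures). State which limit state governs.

Bolt shear: A_b = π·30²/4 = 706.9 mm²; R_n = 469 × 706.9 × 5 × 1 / 1000 = 1658 kN → 1658 / 2 = 829 kN.
Bearing: edge l_c = 58.5, r_n = 422.6 kN; interior l_c = 62, r_n = 433.4 kN; R_n = 422.6 + 4·433.4 = 2156 kN → 1080 kN.
Block shear: A_gv = 6370, A_nv = 4165, A_nt = 595 mm²; R_n = min(0.6F_uA_nv, 0.6F_yA_gv) + U_bs·F_u·A_nt = 1330 kN → 665 kN.
Block shear governs: 665 kN.

665 kN (block shear governs)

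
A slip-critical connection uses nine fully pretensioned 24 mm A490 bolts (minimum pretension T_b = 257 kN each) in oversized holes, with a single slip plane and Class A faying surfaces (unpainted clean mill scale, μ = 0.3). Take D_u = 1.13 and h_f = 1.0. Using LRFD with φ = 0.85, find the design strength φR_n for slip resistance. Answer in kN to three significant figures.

666 kN

R_n = μ · D_u · h_f · T_b · n_s · n_b = 0.3 × 1.13 × 1.0 × 257 × 1 × 9 = 784.1 kN.
Design strength φR_n = 0.85 × 784.1 = 666 kN.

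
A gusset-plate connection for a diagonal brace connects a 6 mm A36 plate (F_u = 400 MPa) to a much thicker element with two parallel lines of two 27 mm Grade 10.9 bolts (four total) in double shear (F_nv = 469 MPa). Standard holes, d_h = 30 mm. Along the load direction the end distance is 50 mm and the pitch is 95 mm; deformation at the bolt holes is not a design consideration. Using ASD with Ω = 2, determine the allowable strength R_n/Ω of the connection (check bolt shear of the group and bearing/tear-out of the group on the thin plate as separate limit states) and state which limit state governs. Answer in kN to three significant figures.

Bolt shear: A_b = π·27²/4 = 572.6 mm²; R_n = 469 × 572.6 × 4 × 2 / 1000 = 2148 kN → 2148 / 2 = 1070 kN.
Bearing (1.5 l_c t F_u ≤ 3.0 d t F_u): upper limit = 3.0·27·6·400 / 1000 = 194.4 kN.
  Edge l_c = 50 − 30/2 = 35 → r_n = 126 kN; interior l_c = 95 − 30 = 65 → r_n = 194.4 kN.
  R_n,bearing = 2·126 + 2·194.4 = 640.8 kN → 640.8 / 2 = 320 kN.
Bearing governs: 320 kN.

320 kN (bearing governs)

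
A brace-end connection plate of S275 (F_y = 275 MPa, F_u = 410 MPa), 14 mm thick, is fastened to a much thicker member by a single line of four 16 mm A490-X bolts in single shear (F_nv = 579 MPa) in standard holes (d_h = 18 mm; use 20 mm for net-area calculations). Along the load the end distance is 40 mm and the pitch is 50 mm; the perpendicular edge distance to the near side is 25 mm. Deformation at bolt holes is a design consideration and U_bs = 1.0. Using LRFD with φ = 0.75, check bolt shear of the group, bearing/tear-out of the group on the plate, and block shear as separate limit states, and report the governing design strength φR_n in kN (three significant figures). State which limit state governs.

Bolt shear: A_b = π·16²/4 = 201.1 mm²; R_n = 579 × 201.1 × 4 × 1 / 1000 = 465.7 kN → 0.75 × 465.7 = 349 kN.
Bearing: edge l_c = 31, r_n = 213.5 kN; interior l_c = 32, r_n = 220.4 kN; R_n = 213.5 + 3·220.4 = 874.8 kN → 656 kN.
Block shear: A_gv = 2660, A_nv = 1680, A_nt = 210 mm²; R_n = min(0.6F_uA_nv, 0.6F_yA_gv) + U_bs·F_u·A_nt = 499.4 kN → 375 kN.
Bolt shear governs: 349 kN.

349 kN (bolt shear governs)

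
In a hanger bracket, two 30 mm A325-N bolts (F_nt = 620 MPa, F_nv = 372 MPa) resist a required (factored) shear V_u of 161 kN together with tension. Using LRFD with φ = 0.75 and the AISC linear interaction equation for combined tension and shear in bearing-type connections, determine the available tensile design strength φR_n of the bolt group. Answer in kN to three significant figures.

A_b = π·30²/4 = 706.9 mm²; f_rv = 161 × 1000 / (2 × 706.9) = 113.9 MPa.
F'_nt = 1.3 F_nt − (F_nt / φF_nv) f_rv = 1.3·620 − (620/(0.75·372))·113.9 = 552.9 MPa, capped at F_nt → F'_nt = 552.9 MPa.
R_n = F'_nt · A_b · n = 552.9 × 706.9 × 2 / 1000 = 781.7 kN.
Design strength φR_n = 0.75 × 781.7 = 586 kN.

586 kN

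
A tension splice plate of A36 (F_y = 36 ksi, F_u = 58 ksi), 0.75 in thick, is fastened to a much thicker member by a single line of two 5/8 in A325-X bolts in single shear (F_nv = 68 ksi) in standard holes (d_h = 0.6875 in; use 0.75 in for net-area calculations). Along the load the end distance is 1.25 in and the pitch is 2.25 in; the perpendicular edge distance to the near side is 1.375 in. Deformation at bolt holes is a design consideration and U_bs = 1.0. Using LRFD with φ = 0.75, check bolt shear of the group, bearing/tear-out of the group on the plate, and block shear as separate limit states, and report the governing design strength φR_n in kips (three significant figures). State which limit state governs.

Bolt shear: A_b = π·0.625²/4 = 0.3068 in²; R_n = 68 × 0.3068 × 2 × 1 = 41.72 kips → 0.75 × 41.72 = 31.3 kips.
Bearing: edge l_c = 0.9062, r_n = 47.31 kips; interior l_c = 1.562, r_n = 65.25 kips; R_n = 47.31 + 1·65.25 = 112.6 kips → 84.4 kips.
Block shear: A_gv = 2.625, A_nv = 1.781, A_nt = 0.75 in²; R_n = min(0.6F_uA_nv, 0.6F_yA_gv) + U_bs·F_u·A_nt = 100.2 kips → 75.1 kips.
Bolt shear governs: 31.3 kips.

31.3 kips (bolt shear governs)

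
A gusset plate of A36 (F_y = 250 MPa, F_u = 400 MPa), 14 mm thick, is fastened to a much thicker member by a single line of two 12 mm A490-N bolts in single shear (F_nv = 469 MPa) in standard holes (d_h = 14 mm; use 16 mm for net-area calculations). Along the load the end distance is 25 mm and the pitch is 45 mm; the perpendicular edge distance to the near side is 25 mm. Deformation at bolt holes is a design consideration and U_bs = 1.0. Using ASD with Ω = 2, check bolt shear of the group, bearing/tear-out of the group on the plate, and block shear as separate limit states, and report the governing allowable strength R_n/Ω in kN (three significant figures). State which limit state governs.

Bolt shear: A_b = π·12²/4 = 113.1 mm²; R_n = 469 × 113.1 × 2 × 1 / 1000 = 106.1 kN → 106.1 / 2 = 53 kN.
Bearing: edge l_c = 18, r_n = 121 kN; interior l_c = 31, r_n = 161.3 kN; R_n = 121 + 1·161.3 = 282.2 kN → 141 kN.
Block shear: A_gv = 980, A_nv = 644, A_nt = 238 mm²; R_n = min(0.6F_uA_nv, 0.6F_yA_gv) + U_bs·F_u·A_nt = 242.2 kN → 121 kN.
Bolt shear governs: 53 kN.

53 kN (bolt shear governs)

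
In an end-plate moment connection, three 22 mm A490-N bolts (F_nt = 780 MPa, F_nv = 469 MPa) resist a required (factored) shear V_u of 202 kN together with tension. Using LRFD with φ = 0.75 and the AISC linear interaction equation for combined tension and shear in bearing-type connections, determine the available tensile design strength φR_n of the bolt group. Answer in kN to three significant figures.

531 kN

A_b = π·22²/4 = 380.1 mm²; f_rv = 202 × 1000 / (3 × 380.1) = 177.1 MPa.
F'_nt = 1.3 F_nt − (F_nt / φF_nv) f_rv = 1.3·780 − (780/(0.75·469))·177.1 = 621.2 MPa, capped at F_nt → F'_nt = 621.2 MPa.
R_n = F'_nt · A_b · n = 621.2 × 380.1 × 3 / 1000 = 708.4 kN.
Design strength φR_n = 0.75 × 708.4 = 531 kN.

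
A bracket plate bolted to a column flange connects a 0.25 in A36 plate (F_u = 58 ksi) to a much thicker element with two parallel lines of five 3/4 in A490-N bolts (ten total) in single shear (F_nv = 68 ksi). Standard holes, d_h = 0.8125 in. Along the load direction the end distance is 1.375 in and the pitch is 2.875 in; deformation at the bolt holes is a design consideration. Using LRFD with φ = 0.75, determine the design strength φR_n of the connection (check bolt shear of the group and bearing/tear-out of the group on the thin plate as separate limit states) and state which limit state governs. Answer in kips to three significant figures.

182 kips (bearing governs)

Bolt shear: A_b = π·0.75²/4 = 0.4418 in²; R_n = 68 × 0.4418 × 10 × 1 = 300.4 kips → 0.75 × 300.4 = 225 kips.
Bearing (1.2 l_c t F_u ≤ 2.4 d t F_u): upper limit = 2.4·0.75·0.25·58 = 26.1 kips.
  Edge l_c = 1.375 − 0.8125/2 = 0.9688 → r_n = 16.86 kips; interior l_c = 2.875 − 0.8125 = 2.062 → r_n = 26.1 kips.
  R_n,bearing = 2·16.86 + 8·26.1 = 242.5 kips → 0.75 × 242.5 = 182 kips.
Bearing governs: 182 kips.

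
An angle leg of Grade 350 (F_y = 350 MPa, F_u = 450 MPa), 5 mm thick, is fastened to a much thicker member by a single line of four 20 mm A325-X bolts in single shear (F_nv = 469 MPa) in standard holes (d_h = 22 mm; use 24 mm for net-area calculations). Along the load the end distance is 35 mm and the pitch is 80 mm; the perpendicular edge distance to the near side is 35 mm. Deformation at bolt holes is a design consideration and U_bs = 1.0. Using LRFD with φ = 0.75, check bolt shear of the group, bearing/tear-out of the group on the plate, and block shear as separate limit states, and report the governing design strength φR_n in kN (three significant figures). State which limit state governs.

232 kN (block shear governs)

Bolt shear: A_b = π·20²/4 = 314.2 mm²; R_n = 469 × 314.2 × 4 × 1 / 1000 = 589.4 kN → 0.75 × 589.4 = 442 kN.
Bearing: edge l_c = 24, r_n = 64.8 kN; interior l_c = 58, r_n = 108 kN; R_n = 64.8 + 3·108 = 388.8 kN → 292 kN.
Block shear: A_gv = 1375, A_nv = 955, A_nt = 115 mm²; R_n = min(0.6F_uA_nv, 0.6F_yA_gv) + U_bs·F_u·A_nt = 309.6 kN → 232 kN.
Block shear governs: 232 kN.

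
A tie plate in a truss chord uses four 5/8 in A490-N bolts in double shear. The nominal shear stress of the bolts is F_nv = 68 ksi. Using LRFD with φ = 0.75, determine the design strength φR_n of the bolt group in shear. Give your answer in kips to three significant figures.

125 kips

A_b = π × 0.625² / 4 = 0.3068 in².
R_n = F_nv · A_b · n · n_s = 68 × 0.3068 × 4 × 2 = 166.9 kips.
Design strength φR_n = 0.75 × 166.9 = 125 kips.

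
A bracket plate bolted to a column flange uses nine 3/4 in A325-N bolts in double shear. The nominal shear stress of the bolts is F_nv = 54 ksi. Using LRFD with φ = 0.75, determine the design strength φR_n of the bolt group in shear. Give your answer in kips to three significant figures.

322 kips

A_b = π × 0.75² / 4 = 0.4418 in².
R_n = F_nv · A_b · n · n_s = 54 × 0.4418 × 9 × 2 = 429.4 kips.
Design strength φR_n = 0.75 × 429.4 = 322 kips.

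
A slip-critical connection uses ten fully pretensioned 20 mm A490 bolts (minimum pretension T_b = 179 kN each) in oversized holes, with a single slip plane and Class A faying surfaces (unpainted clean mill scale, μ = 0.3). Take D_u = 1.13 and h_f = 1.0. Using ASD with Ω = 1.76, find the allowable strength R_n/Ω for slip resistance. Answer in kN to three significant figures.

R_n = μ · D_u · h_f · T_b · n_s · n_b = 0.3 × 1.13 × 1.0 × 179 × 1 × 10 = 606.8 kN.
Allowable strength R_n/Ω = 606.8 / 1.76 = 345 kN.

345 kN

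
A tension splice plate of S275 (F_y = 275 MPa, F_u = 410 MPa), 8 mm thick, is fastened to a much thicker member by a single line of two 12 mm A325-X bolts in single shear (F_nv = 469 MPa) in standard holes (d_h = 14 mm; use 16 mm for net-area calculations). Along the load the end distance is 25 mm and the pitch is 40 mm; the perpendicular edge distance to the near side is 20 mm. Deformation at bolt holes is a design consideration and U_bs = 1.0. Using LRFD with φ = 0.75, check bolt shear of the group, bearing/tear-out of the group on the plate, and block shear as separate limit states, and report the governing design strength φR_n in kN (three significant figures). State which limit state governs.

79.6 kN (bolt shear governs)

Bolt shear: A_b = π·12²/4 = 113.1 mm²; R_n = 469 × 113.1 × 2 × 1 / 1000 = 106.1 kN → 0.75 × 106.1 = 79.6 kN.
Bearing: edge l_c = 18, r_n = 70.85 kN; interior l_c = 26, r_n = 94.46 kN; R_n = 70.85 + 1·94.46 = 165.3 kN → 124 kN.
Block shear: A_gv = 520, A_nv = 328, A_nt = 96 mm²; R_n = min(0.6F_uA_nv, 0.6F_yA_gv) + U_bs·F_u·A_nt = 120 kN → 90 kN.
Bolt shear governs: 79.6 kN.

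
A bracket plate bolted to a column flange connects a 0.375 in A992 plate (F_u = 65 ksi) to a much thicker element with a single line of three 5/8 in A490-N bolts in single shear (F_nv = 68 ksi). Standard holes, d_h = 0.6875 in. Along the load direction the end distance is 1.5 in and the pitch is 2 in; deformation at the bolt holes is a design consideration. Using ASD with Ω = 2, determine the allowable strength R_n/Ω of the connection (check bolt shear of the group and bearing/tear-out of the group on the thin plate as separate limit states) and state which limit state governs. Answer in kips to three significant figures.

Bolt shear: A_b = π·0.625²/4 = 0.3068 in²; R_n = 68 × 0.3068 × 3 × 1 = 62.59 kips → 62.59 / 2 = 31.3 kips.
Bearing (1.2 l_c t F_u ≤ 2.4 d t F_u): upper limit = 2.4·0.625·0.375·65 = 36.56 kips.
  Edge l_c = 1.5 − 0.6875/2 = 1.156 → r_n = 33.82 kips; interior l_c = 2 − 0.6875 = 1.312 → r_n = 36.56 kips.
  R_n,bearing = 1·33.82 + 2·36.56 = 106.9 kips → 106.9 / 2 = 53.5 kips.
Bolt shear governs: 31.3 kips.

31.3 kips (bolt shear governs)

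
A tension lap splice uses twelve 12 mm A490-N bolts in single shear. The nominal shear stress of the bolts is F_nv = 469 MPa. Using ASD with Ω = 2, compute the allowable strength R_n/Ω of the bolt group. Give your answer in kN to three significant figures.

318 kN

A_b = π × 12² / 4 = 113.1 mm².
R_n = F_nv · A_b · n · n_s = 469 × 113.1 × 12 × 1 / 1000 = 636.5 kN.
Allowable strength R_n/Ω = 636.5 / 2 = 318 kN.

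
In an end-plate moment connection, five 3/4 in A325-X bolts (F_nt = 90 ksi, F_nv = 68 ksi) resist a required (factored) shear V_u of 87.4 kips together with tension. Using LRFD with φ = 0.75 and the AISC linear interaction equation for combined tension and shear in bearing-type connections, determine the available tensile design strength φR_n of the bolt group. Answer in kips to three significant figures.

78.2 kips

A_b = π·0.75²/4 = 0.4418 in²; f_rv = 87.4 / (5 × 0.4418) = 39.57 ksi.
F'_nt = 1.3 F_nt − (F_nt / φF_nv) f_rv = 1.3·90 − (90/(0.75·68))·39.57 = 47.18 ksi, capped at F_nt → F'_nt = 47.18 ksi.
R_n = F'_nt · A_b · n = 47.18 × 0.4418 × 5 = 104.2 kips.
Design strength φR_n = 0.75 × 104.2 = 78.2 kips.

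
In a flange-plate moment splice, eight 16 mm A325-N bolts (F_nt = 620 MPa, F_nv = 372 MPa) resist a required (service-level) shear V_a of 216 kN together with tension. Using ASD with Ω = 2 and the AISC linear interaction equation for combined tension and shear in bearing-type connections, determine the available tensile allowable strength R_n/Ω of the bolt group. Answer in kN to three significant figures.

288 kN

A_b = π·16²/4 = 201.1 mm²; f_rv = 216 × 1000 / (8 × 201.1) = 134.3 MPa.
F'_nt = 1.3 F_nt − (Ω F_nt / F_nv) f_rv = 1.3·620 − (2·620/372)·134.3 = 358.4 MPa, capped at F_nt → F'_nt = 358.4 MPa.
R_n = F'_nt · A_b · n = 358.4 × 201.1 × 8 / 1000 = 576.4 kN.
Allowable strength R_n/Ω = 576.4 / 2 = 288 kN.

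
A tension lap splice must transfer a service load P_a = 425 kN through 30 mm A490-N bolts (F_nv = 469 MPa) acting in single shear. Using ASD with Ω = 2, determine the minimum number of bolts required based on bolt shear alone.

3 bolts

A_b = π·30²/4 = 706.9 mm².
Per-bolt allowable strength R_n/Ω = 469 × 706.9 × 1 / 1000 / 2 = 165.8 kN.
n ≥ 425 / 165.8 = 2.564 → use 3 bolts.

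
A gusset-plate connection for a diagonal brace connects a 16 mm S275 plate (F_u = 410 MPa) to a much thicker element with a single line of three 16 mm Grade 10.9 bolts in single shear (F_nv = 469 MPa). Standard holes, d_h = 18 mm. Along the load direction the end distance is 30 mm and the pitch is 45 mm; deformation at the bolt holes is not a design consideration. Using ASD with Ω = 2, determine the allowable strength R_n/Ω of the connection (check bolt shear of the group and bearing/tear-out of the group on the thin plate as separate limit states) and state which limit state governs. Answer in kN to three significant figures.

141 kN (bolt shear governs)

Bolt shear: A_b = π·16²/4 = 201.1 mm²; R_n = 469 × 201.1 × 3 × 1 / 1000 = 282.9 kN → 282.9 / 2 = 141 kN.
Bearing (1.5 l_c t F_u ≤ 3.0 d t F_u): upper limit = 3.0·16·16·410 / 1000 = 314.9 kN.
  Edge l_c = 30 − 18/2 = 21 → r_n = 206.6 kN; interior l_c = 45 − 18 = 27 → r_n = 265.7 kN.
  R_n,bearing = 1·206.6 + 2·265.7 = 738 kN → 738 / 2 = 369 kN.
Bolt shear governs: 141 kN.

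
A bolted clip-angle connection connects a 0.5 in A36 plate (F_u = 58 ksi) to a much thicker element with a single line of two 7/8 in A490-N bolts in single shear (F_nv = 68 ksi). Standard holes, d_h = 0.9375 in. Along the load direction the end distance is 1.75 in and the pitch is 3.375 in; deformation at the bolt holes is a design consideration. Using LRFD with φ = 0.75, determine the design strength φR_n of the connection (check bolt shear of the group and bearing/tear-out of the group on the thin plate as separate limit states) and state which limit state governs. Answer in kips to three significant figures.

Bolt shear: A_b = π·0.875²/4 = 0.6013 in²; R_n = 68 × 0.6013 × 2 × 1 = 81.78 kips → 0.75 × 81.78 = 61.3 kips.
Bearing (1.2 l_c t F_u ≤ 2.4 d t F_u): upper limit = 2.4·0.875·0.5·58 = 60.9 kips.
  Edge l_c = 1.75 − 0.9375/2 = 1.281 → r_n = 44.59 kips; interior l_c = 3.375 − 0.9375 = 2.438 → r_n = 60.9 kips.
  R_n,bearing = 1·44.59 + 1·60.9 = 105.5 kips → 0.75 × 105.5 = 79.1 kips.
Bolt shear governs: 61.3 kips.

61.3 kips (bolt shear governs)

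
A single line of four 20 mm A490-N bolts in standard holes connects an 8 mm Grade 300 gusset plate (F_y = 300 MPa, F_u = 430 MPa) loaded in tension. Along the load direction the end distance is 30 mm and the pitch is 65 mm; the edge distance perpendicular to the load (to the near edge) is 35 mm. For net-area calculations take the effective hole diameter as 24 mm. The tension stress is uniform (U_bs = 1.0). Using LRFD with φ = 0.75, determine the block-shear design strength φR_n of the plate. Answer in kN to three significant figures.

Shear plane L_v = 30 + 3·65 = 225 mm; A_gv = 225 × 8 = 1800 mm².
A_nv = (225 − 3.5·24) × 8 = 1128 mm².
A_nt = (35 − 0.5·24) × 8 = 184 mm².
0.6 F_u A_nv = 291 kN; 0.6 F_y A_gv = 324 kN → shear rupture governs the shear term.
R_n = 291 + 1.0 × 430 × 184 / 1000 = 370.1 kN.
Design strength φR_n = 0.75 × 370.1 = 278 kN.

278 kN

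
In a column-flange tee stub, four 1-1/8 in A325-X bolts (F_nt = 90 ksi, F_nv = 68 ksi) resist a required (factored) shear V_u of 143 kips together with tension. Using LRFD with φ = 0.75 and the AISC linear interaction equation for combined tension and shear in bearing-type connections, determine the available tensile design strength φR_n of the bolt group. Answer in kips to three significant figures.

160 kips

A_b = π·1.125²/4 = 0.994 in²; f_rv = 143 / (4 × 0.994) = 35.97 ksi.
F'_nt = 1.3 F_nt − (F_nt / φF_nv) f_rv = 1.3·90 − (90/(0.75·68))·35.97 = 53.53 ksi, capped at F_nt → F'_nt = 53.53 ksi.
R_n = F'_nt · A_b · n = 53.53 × 0.994 × 4 = 212.8 kips.
Design strength φR_n = 0.75 × 212.8 = 160 kips.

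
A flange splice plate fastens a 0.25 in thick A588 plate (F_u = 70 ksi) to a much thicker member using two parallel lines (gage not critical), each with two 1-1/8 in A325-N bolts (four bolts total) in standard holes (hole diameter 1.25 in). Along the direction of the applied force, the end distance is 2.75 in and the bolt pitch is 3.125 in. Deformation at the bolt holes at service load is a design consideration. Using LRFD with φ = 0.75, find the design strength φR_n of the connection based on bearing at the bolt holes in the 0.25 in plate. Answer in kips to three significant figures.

Per bolt r_n = 1.2 l_c t F_u ≤ 2.4 d t F_u; upper limit = 2.4 × 1.125 × 0.25 × 70 = 47.25 kips.
Edge bolt: l_c = 2.75 − 1.25/2 = 2.125 in → 1.2 × 2.125 × 0.25 × 70 = 44.62 → r_n = 44.62 kips.
Interior bolts: l_c = 3.125 − 1.25 = 1.875 in → 1.2 × 1.875 × 0.25 × 70 = 39.38 → r_n = 39.38 kips.
R_n = 2 × 44.62 + 2 × 39.38 = 168 kips.
Design strength φR_n = 0.75 × 168 = 126 kips.

126 kips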